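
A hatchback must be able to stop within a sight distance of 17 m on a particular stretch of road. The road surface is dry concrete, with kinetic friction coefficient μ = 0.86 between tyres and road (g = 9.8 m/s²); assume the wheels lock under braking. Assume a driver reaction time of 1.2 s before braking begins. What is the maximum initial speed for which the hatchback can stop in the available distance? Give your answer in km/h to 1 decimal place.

a = μg = 0.86 × 9.8 = 8.428 m/s².
Stopping distance: v·t_r + v²/(2a) = 17 with t_r = 1.2 s and a = 8.428 m/s².
So v² + 20.227 v − 286.55 = 0.
Positive root: v = −a·t_r + √((a·t_r)² + 2a·d) = −10.114 + √(102.293 + 286.55) = 9.6051 m/s.
9.6051 m/s × 3.6 = 34.578 km/h.

Maximum speed ≈ 34.6 km/h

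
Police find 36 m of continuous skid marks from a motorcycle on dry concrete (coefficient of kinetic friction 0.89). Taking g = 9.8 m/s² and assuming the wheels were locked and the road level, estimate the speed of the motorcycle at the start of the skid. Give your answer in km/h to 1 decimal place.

Deceleration a = μg = 0.89 × 9.8 = 8.722 m/s².
v = √(2a·d) = √(2 × 8.722 × 36) = √627.984 = 25.0596 m/s.
= 25.0596 × 3.6 = 90.215 km/h.

Initial speed ≈ 90.2 km/h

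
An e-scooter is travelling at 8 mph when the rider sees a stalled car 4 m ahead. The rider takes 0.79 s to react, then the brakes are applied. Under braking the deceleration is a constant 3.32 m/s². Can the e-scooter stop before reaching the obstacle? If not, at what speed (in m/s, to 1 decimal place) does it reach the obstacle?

No — it strikes the obstacle at 2.2 m/s

8 mph × 0.44704 = 3.5763 m/s.
Reaction distance = 3.5763 × 0.79 = 2.825 m.
Braking distance needed to stop: v²/(2a) = 12.790 / 6.640 = 1.926 m, so total needed = 2.825 + 1.926 = 4.751 m > 4 m — it cannot stop.
Distance remaining when braking begins: 4 − 2.825 = 1.175 m.
v² = v₀² − 2a·d = 12.790 − 2 × 3.320 × 1.175 = 4.988 m²/s².
v = √4.988 = 2.233 m/s.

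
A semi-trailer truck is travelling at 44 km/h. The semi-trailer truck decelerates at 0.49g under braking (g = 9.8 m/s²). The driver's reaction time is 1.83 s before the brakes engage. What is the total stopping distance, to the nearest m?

Total stopping distance ≈ 38 m

44 km/h ÷ 3.6 = 12.2222 m/s.
a = 0.49 × 9.8 = 4.802 m/s².
Reaction distance = v·t_r = 12.2222 × 1.83 = 22.367 m.
Braking distance = v²/(2a) = 12.2222² / (2 × 4.802) = 149.382 / 9.604 = 15.554 m.
Total = 22.367 + 15.554 = 37.921 m.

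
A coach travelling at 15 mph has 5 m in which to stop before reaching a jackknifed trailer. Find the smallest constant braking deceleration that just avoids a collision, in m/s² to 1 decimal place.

Required deceleration ≈ 4.5 m/s²

15 mph × 0.44704 = 6.7056 m/s.
v² = 2a·d ⇒ a = v²/(2d) = 6.7056² / (2 × 5.000) = 44.965 / 10.000 = 4.4965 m/s².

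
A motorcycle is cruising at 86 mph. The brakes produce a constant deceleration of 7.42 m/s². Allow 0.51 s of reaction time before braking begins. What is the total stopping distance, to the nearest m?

86 mph × 0.44704 = 38.4454 m/s.
Reaction distance = v·t_r = 38.4454 × 0.51 = 19.607 m.
Braking distance = v²/(2a) = 38.4454² / (2 × 7.420) = 1478.049 / 14.840 = 99.599 m.
Total = 19.607 + 99.599 = 119.206 m.

Total stopping distance ≈ 119 m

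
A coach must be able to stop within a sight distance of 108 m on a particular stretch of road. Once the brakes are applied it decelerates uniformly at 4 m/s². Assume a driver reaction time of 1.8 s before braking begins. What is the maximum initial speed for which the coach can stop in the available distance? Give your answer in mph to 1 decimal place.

Stopping distance: v·t_r + v²/(2a) = 108 with t_r = 1.8 s and a = 4.000 m/s².
So v² + 14.400 v − 864.00 = 0.
Positive root: v = −a·t_r + √((a·t_r)² + 2a·d) = −7.200 + √(51.840 + 864.00) = 23.0628 m/s.
23.0628 m/s ÷ 0.44704 = 51.590 mph.

Maximum speed ≈ 51.6 mph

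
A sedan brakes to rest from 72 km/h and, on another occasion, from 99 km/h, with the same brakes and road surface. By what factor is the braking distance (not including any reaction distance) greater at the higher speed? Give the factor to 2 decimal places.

Braking distance d = v²/(2a), so with a fixed, d ∝ v².
Factor = (99/72)² = 1.3750² = 1.8906.

Factor ≈ 1.89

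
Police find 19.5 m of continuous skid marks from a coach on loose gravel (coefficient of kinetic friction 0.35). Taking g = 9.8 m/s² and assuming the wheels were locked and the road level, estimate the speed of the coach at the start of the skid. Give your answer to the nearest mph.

Initial speed ≈ 26 mph

Deceleration a = μg = 0.35 × 9.8 = 3.430 m/s².
v = √(2a·d) = √(2 × 3.430 × 19.5) = √133.770 = 11.5659 m/s.
= 11.5659 ÷ 0.44704 = 25.872 mph.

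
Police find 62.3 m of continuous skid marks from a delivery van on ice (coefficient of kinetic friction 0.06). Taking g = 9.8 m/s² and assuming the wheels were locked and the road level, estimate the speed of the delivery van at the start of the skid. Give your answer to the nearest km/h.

Initial speed ≈ 31 km/h

Deceleration a = μg = 0.06 × 9.8 = 0.588 m/s².
v = √(2a·d) = √(2 × 0.588 × 62.3) = √73.265 = 8.5595 m/s.
= 8.5595 × 3.6 = 30.814 km/h.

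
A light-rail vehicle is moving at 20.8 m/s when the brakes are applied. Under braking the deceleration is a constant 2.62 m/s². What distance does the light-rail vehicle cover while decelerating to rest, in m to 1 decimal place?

Braking distance = v²/(2a) = 20.8000² / (2 × 2.620) = 432.640 / 5.240 = 82.565 m.

Braking distance ≈ 82.6 m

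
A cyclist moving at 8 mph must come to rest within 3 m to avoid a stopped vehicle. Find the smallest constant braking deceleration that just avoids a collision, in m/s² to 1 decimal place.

Required deceleration ≈ 2.1 m/s²

8 mph × 0.44704 = 3.5763 m/s.
v² = 2a·d ⇒ a = v²/(2d) = 3.5763² / (2 × 3.000) = 12.790 / 6.000 = 2.1317 m/s².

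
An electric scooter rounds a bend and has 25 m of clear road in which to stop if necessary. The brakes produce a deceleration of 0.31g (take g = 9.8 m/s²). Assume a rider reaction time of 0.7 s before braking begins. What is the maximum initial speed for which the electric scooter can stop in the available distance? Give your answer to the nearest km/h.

a = 0.31 × 9.8 = 3.038 m/s².
Stopping distance: v·t_r + v²/(2a) = 25 with t_r = 0.7 s and a = 3.038 m/s².
So v² + 4.253 v − 151.90 = 0.
Positive root: v = −a·t_r + √((a·t_r)² + 2a·d) = −2.127 + √(4.524 + 151.90) = 10.3800 m/s.
10.3800 m/s × 3.6 = 37.368 km/h.

Maximum speed ≈ 37 km/h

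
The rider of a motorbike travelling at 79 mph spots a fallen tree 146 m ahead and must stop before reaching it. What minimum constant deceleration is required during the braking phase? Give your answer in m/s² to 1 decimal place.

Required deceleration ≈ 4.3 m/s²

79 mph × 0.44704 = 35.3162 m/s.
v² = 2a·d ⇒ a = v²/(2d) = 35.3162² / (2 × 146.000) = 1247.234 / 292.000 = 4.2713 m/s².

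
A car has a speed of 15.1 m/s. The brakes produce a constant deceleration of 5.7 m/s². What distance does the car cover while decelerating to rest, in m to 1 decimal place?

Braking distance = v²/(2a) = 15.1000² / (2 × 5.700) = 228.010 / 11.400 = 20.001 m.

Braking distance ≈ 20.0 m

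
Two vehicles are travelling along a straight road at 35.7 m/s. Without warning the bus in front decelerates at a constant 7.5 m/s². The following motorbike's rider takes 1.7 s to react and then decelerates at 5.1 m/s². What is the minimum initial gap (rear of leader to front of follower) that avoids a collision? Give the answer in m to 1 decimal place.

Minimum gap ≈ 100.7 m

Leader travels v²/(2a_L) = 1274.490 / 15.000 = 84.966 m before stopping.
Follower covers v·t_r = 35.7000 × 1.7 = 60.690 m while reacting, then v²/(2a_F) = 1274.490 / 10.200 = 124.950 m while braking, for a total of 60.690 + 124.950 = 185.640 m.
Since a_F ≤ a_L and the follower starts braking later, the follower is never slower than the leader, so the closest approach is when both have stopped.
Minimum gap = 185.640 − 84.966 = 100.674 m.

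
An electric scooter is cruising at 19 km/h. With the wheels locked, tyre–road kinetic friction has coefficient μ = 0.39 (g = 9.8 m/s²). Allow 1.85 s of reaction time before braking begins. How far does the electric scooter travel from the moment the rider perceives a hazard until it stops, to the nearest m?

19 km/h ÷ 3.6 = 5.2778 m/s.
a = μg = 0.39 × 9.8 = 3.822 m/s².
Reaction distance = v·t_r = 5.2778 × 1.85 = 9.764 m.
Braking distance = v²/(2a) = 5.2778² / (2 × 3.822) = 27.855 / 7.644 = 3.644 m.
Total = 9.764 + 3.644 = 13.408 m.

Total stopping distance ≈ 13 m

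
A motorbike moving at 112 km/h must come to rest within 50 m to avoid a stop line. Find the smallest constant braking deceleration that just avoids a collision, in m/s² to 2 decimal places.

112 km/h ÷ 3.6 = 31.1111 m/s.
v² = 2a·d ⇒ a = v²/(2d) = 31.1111² / (2 × 50.000) = 967.901 / 100.000 = 9.6790 m/s².

Required deceleration ≈ 9.68 m/s²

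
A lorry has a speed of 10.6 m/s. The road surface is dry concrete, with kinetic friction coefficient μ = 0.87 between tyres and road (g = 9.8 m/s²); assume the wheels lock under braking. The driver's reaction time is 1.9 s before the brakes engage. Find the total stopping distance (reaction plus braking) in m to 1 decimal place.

Total stopping distance ≈ 26.7 m

a = μg = 0.87 × 9.8 = 8.526 m/s².
Reaction distance = v·t_r = 10.6000 × 1.9 = 20.140 m.
Braking distance = v²/(2a) = 10.6000² / (2 × 8.526) = 112.360 / 17.052 = 6.589 m.
Total = 20.140 + 6.589 = 26.729 m.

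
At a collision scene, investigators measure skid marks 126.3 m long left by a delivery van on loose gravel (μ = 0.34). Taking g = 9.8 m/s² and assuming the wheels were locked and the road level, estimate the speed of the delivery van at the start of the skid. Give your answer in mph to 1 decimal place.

Initial speed ≈ 64.9 mph

Deceleration a = μg = 0.34 × 9.8 = 3.332 m/s².
v = √(2a·d) = √(2 × 3.332 × 126.3) = √841.663 = 29.0114 m/s.
= 29.0114 ÷ 0.44704 = 64.897 mph.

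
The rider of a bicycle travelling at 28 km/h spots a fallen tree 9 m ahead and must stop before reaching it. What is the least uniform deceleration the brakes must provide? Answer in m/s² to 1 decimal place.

Required deceleration ≈ 3.4 m/s²

28 km/h ÷ 3.6 = 7.7778 m/s.
v² = 2a·d ⇒ a = v²/(2d) = 7.7778² / (2 × 9.000) = 60.494 / 18.000 = 3.3608 m/s².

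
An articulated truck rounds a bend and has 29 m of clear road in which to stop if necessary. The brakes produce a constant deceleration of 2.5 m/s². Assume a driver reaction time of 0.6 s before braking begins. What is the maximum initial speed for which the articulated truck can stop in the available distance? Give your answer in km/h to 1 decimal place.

Stopping distance: v·t_r + v²/(2a) = 29 with t_r = 0.6 s and a = 2.500 m/s².
So v² + 3.000 v − 145.00 = 0.
Positive root: v = −a·t_r + √((a·t_r)² + 2a·d) = −1.500 + √(2.250 + 145.00) = 10.6347 m/s.
10.6347 m/s × 3.6 = 38.285 km/h.

Maximum speed ≈ 38.3 km/h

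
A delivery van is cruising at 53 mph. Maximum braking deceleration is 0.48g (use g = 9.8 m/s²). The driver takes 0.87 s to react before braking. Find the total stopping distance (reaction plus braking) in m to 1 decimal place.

Total stopping distance ≈ 80.3 m

53 mph × 0.44704 = 23.6931 m/s.
a = 0.48 × 9.8 = 4.704 m/s².
Reaction distance = v·t_r = 23.6931 × 0.87 = 20.613 m.
Braking distance = v²/(2a) = 23.6931² / (2 × 4.704) = 561.363 / 9.408 = 59.669 m.
Total = 20.613 + 59.669 = 80.282 m.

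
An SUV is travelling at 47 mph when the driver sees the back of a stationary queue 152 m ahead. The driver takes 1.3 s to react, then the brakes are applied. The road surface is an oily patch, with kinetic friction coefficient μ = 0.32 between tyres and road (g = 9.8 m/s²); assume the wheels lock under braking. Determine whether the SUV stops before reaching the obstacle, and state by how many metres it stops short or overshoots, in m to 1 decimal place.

Yes — it stops 54.3 m short of the obstacle

47 mph × 0.44704 = 21.0109 m/s.
a = μg = 0.32 × 9.8 = 3.136 m/s².
Reaction distance = 21.0109 × 1.3 = 27.314 m.
Braking distance = v²/(2a) = 441.458 / 6.272 = 70.386 m.
Total stopping distance = 27.314 + 70.386 = 97.700 m, vs 152 m available — it stops with 152 − 97.700 = 54.300 m to spare.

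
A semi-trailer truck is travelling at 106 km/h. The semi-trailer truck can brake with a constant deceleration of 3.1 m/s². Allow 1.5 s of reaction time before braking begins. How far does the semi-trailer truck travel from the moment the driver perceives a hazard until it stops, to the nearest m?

106 km/h ÷ 3.6 = 29.4444 m/s.
Reaction distance = v·t_r = 29.4444 × 1.5 = 44.167 m.
Braking distance = v²/(2a) = 29.4444² / (2 × 3.100) = 866.973 / 6.200 = 139.834 m.
Total = 44.167 + 139.834 = 184.001 m.

Total stopping distance ≈ 184 m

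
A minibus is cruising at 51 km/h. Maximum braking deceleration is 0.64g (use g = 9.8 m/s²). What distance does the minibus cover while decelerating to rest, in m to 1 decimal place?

51 km/h ÷ 3.6 = 14.1667 m/s.
a = 0.64 × 9.8 = 6.272 m/s².
Braking distance = v²/(2a) = 14.1667² / (2 × 6.272) = 200.695 / 12.544 = 15.999 m.

Braking distance ≈ 16.0 m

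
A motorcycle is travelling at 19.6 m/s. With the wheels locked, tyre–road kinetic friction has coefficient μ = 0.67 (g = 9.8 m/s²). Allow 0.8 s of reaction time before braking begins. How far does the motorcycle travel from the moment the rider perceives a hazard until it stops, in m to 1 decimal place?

a = μg = 0.67 × 9.8 = 6.566 m/s².
Reaction distance = v·t_r = 19.6000 × 0.8 = 15.680 m.
Braking distance = v²/(2a) = 19.6000² / (2 × 6.566) = 384.160 / 13.132 = 29.254 m.
Total = 15.680 + 29.254 = 44.934 m.

Total stopping distance ≈ 44.9 m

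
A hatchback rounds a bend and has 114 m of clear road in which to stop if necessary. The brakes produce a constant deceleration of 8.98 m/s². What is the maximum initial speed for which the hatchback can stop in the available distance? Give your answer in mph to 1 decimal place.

Maximum speed ≈ 101.2 mph

v²/(2a) = d ⇒ v = √(2 × 8.980 × 114) = √2047.44 = 45.2486 m/s.
45.2486 m/s ÷ 0.44704 = 101.218 mph.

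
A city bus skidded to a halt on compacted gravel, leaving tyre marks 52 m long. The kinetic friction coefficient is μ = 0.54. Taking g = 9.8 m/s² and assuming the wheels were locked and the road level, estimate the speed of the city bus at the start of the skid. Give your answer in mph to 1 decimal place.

Deceleration a = μg = 0.54 × 9.8 = 5.292 m/s².
v = √(2a·d) = √(2 × 5.292 × 52) = √550.368 = 23.4599 m/s.
= 23.4599 ÷ 0.44704 = 52.478 mph.

Initial speed ≈ 52.5 mph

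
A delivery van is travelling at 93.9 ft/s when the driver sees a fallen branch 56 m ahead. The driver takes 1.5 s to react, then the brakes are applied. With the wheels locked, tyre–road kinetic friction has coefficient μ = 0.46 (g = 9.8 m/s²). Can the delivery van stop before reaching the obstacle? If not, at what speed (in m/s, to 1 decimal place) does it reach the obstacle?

No — it strikes the obstacle at 26.5 m/s

93.9 ft/s × 0.3048 = 28.6207 m/s.
a = μg = 0.46 × 9.8 = 4.508 m/s².
Reaction distance = 28.6207 × 1.5 = 42.931 m.
Braking distance needed to stop: v²/(2a) = 819.144 / 9.016 = 90.854 m, so total needed = 42.931 + 90.854 = 133.785 m > 56 m — it cannot stop.
Distance remaining when braking begins: 56 − 42.931 = 13.069 m.
v² = v₀² − 2a·d = 819.144 − 2 × 4.508 × 13.069 = 701.314 m²/s².
v = √701.314 = 26.482 m/s.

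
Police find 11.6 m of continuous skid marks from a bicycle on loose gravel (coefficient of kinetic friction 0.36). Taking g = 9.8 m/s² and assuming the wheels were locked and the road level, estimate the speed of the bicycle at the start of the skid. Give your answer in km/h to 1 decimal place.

Deceleration a = μg = 0.36 × 9.8 = 3.528 m/s².
v = √(2a·d) = √(2 × 3.528 × 11.6) = √81.850 = 9.0471 m/s.
= 9.0471 × 3.6 = 32.570 km/h.

Initial speed ≈ 32.6 km/h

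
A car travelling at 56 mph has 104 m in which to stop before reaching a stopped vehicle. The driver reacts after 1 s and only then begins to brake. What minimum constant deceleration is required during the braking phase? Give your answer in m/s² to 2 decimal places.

Required deceleration ≈ 3.97 m/s²

56 mph × 0.44704 = 25.0342 m/s.
Distance covered during reaction = 25.0342 × 1 = 25.034 m.
Distance available for braking: 104 − 25.034 = 78.966 m.
v² = 2a·d ⇒ a = v²/(2d) = 25.0342² / (2 × 78.966) = 626.711 / 157.932 = 3.9682 m/s².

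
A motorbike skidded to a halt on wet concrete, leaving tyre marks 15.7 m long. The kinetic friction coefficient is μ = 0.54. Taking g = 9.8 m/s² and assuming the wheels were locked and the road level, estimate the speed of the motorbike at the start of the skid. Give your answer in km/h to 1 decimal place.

Initial speed ≈ 46.4 km/h

Deceleration a = μg = 0.54 × 9.8 = 5.292 m/s².
v = √(2a·d) = √(2 × 5.292 × 15.7) = √166.169 = 12.8907 m/s.
= 12.8907 × 3.6 = 46.407 km/h.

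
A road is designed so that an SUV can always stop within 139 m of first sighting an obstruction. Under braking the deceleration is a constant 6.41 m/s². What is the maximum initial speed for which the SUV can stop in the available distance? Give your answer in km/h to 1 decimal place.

Maximum speed ≈ 152.0 km/h

v²/(2a) = d ⇒ v = √(2 × 6.410 × 139) = √1781.98 = 42.2135 m/s.
42.2135 m/s × 3.6 = 151.969 km/h.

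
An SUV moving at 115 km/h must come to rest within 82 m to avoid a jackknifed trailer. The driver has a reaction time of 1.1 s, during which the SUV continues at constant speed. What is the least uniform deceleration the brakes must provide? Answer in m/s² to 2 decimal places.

115 km/h ÷ 3.6 = 31.9444 m/s.
Distance covered during reaction = 31.9444 × 1.1 = 35.139 m.
Distance available for braking: 82 − 35.139 = 46.861 m.
v² = 2a·d ⇒ a = v²/(2d) = 31.9444² / (2 × 46.861) = 1020.445 / 93.722 = 10.8880 m/s².

Required deceleration ≈ 10.89 m/s²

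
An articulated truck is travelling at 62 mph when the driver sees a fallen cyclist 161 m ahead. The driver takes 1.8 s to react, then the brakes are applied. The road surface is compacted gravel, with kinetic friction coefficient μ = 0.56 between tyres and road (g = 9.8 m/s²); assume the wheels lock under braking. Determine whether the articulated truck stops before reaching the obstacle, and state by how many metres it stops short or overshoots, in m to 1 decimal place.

Yes — it stops 41.1 m short of the obstacle

62 mph × 0.44704 = 27.7165 m/s.
a = μg = 0.56 × 9.8 = 5.488 m/s².
Reaction distance = 27.7165 × 1.8 = 49.890 m.
Braking distance = v²/(2a) = 768.204 / 10.976 = 69.989 m.
Total stopping distance = 49.890 + 69.989 = 119.879 m, vs 161 m available — it stops with 161 − 119.879 = 41.121 m to spare.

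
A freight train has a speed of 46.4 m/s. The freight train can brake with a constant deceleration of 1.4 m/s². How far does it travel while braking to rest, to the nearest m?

Braking distance ≈ 769 m

Braking distance = v²/(2a) = 46.4000² / (2 × 1.400) = 2152.960 / 2.800 = 768.914 m.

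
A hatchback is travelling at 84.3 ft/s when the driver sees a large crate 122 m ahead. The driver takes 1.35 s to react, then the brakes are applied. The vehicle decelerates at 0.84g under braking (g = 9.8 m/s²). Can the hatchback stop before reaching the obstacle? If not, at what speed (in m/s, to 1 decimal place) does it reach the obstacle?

84.3 ft/s × 0.3048 = 25.6946 m/s.
a = 0.84 × 9.8 = 8.232 m/s².
Reaction distance = 25.6946 × 1.35 = 34.688 m.
Braking distance = v²/(2a) = 660.212 / 16.464 = 40.100 m.
Total stopping distance = 34.688 + 40.100 = 74.788 m, vs 122 m available — it stops with 122 − 74.788 = 47.212 m to spare.

Yes — it stops about 47.2 m short of the obstacle, so it never reaches it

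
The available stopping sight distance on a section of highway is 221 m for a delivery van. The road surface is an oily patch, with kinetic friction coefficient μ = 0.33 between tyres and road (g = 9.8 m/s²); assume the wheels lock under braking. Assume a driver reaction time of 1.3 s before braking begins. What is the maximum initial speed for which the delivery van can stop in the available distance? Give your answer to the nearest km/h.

Maximum speed ≈ 122 km/h

a = μg = 0.33 × 9.8 = 3.234 m/s².
Stopping distance: v·t_r + v²/(2a) = 221 with t_r = 1.3 s and a = 3.234 m/s².
So v² + 8.408 v − 1429.43 = 0.
Positive root: v = −a·t_r + √((a·t_r)² + 2a·d) = −4.204 + √(17.674 + 1429.43) = 33.8368 m/s.
33.8368 m/s × 3.6 = 121.812 km/h.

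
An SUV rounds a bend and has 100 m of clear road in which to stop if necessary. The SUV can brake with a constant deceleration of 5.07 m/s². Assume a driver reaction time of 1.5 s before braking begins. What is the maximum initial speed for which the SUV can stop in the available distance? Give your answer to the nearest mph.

Stopping distance: v·t_r + v²/(2a) = 100 with t_r = 1.5 s and a = 5.070 m/s².
So v² + 15.210 v − 1014.00 = 0.
Positive root: v = −a·t_r + √((a·t_r)² + 2a·d) = −7.605 + √(57.836 + 1014.00) = 25.1339 m/s.
25.1339 m/s ÷ 0.44704 = 56.223 mph.

Maximum speed ≈ 56 mph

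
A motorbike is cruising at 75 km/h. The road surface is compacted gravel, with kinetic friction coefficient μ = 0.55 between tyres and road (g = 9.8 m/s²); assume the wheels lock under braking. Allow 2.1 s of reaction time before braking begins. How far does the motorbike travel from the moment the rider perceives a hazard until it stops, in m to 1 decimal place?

Total stopping distance ≈ 84.0 m

75 km/h ÷ 3.6 = 20.8333 m/s.
a = μg = 0.55 × 9.8 = 5.390 m/s².
Reaction distance = v·t_r = 20.8333 × 2.1 = 43.750 m.
Braking distance = v²/(2a) = 20.8333² / (2 × 5.390) = 434.026 / 10.780 = 40.262 m.
Total = 43.750 + 40.262 = 84.012 m.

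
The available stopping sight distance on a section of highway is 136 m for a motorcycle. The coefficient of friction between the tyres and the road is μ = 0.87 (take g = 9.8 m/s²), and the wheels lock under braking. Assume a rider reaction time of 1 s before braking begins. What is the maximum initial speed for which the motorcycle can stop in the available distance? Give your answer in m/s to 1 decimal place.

a = μg = 0.87 × 9.8 = 8.526 m/s².
Stopping distance: v·t_r + v²/(2a) = 136 with t_r = 1 s and a = 8.526 m/s².
So v² + 17.052 v − 2319.07 = 0.
Positive root: v = −a·t_r + √((a·t_r)² + 2a·d) = −8.526 + √(72.693 + 2319.07) = 40.3797 m/s.

Maximum speed ≈ 40.4 m/s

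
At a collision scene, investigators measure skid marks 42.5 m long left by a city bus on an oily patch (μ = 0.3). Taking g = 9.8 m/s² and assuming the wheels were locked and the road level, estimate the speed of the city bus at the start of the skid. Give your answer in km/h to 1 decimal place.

Deceleration a = μg = 0.3 × 9.8 = 2.940 m/s².
v = √(2a·d) = √(2 × 2.940 × 42.5) = √249.900 = 15.8082 m/s.
= 15.8082 × 3.6 = 56.910 km/h.

Initial speed ≈ 56.9 km/h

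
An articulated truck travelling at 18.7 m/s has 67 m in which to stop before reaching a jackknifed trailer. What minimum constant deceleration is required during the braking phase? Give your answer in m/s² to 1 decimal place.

Required deceleration ≈ 2.6 m/s²

v² = 2a·d ⇒ a = v²/(2d) = 18.7000² / (2 × 67.000) = 349.690 / 134.000 = 2.6096 m/s².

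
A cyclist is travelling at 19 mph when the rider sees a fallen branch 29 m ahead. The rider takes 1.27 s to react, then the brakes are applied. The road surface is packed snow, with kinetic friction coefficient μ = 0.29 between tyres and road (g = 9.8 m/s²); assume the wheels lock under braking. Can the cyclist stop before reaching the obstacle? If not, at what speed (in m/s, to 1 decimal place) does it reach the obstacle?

Yes — it stops about 5.5 m short of the obstacle, so it never reaches it

19 mph × 0.44704 = 8.4938 m/s.
a = μg = 0.29 × 9.8 = 2.842 m/s².
Reaction distance = 8.4938 × 1.27 = 10.787 m.
Braking distance = v²/(2a) = 72.145 / 5.684 = 12.693 m.
Total stopping distance = 10.787 + 12.693 = 23.480 m, vs 29 m available — it stops with 29 − 23.480 = 5.520 m to spare.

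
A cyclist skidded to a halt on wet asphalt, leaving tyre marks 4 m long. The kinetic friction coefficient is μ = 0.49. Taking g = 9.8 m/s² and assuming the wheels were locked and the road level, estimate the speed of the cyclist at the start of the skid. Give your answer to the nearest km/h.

Deceleration a = μg = 0.49 × 9.8 = 4.802 m/s².
v = √(2a·d) = √(2 × 4.802 × 4) = √38.416 = 6.1981 m/s.
= 6.1981 × 3.6 = 22.313 km/h.

Initial speed ≈ 22 km/h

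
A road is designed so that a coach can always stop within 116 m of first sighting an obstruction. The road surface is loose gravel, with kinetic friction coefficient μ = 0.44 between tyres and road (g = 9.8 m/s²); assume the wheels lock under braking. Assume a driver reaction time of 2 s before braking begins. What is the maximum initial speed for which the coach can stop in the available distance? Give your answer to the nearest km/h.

Maximum speed ≈ 87 km/h

a = μg = 0.44 × 9.8 = 4.312 m/s².
Stopping distance: v·t_r + v²/(2a) = 116 with t_r = 2 s and a = 4.312 m/s².
So v² + 17.248 v − 1000.38 = 0.
Positive root: v = −a·t_r + √((a·t_r)² + 2a·d) = −8.624 + √(74.373 + 1000.38) = 24.1594 m/s.
24.1594 m/s × 3.6 = 86.974 km/h.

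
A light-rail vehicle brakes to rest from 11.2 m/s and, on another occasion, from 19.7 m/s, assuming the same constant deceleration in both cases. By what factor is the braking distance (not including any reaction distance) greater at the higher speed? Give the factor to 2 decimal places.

Braking distance d = v²/(2a), so with a fixed, d ∝ v².
Factor = (19.7/11.2)² = 1.7589² = 3.0937.

Factor ≈ 3.09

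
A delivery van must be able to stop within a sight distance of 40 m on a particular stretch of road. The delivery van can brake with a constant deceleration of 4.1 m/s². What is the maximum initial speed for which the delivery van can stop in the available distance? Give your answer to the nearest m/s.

v²/(2a) = d ⇒ v = √(2 × 4.100 × 40) = √328.00 = 18.1108 m/s.

Maximum speed ≈ 18 m/s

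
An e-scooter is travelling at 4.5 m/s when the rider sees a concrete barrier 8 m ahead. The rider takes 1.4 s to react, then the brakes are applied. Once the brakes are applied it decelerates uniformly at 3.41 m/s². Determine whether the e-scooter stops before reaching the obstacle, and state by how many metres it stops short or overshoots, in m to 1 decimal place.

Reaction distance = 4.5000 × 1.4 = 6.300 m.
Braking distance = v²/(2a) = 20.250 / 6.820 = 2.969 m.
Total stopping distance = 6.300 + 2.969 = 9.269 m, vs 8 m available — it cannot stop in time and overshoots by 9.269 − 8 = 1.269 m.

No — it overshoots by 1.3 m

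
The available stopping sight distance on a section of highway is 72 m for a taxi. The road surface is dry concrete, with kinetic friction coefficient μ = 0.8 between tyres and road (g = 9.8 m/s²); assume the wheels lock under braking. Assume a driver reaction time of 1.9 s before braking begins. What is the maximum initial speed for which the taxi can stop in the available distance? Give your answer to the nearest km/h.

Maximum speed ≈ 79 km/h

a = μg = 0.8 × 9.8 = 7.840 m/s².
Stopping distance: v·t_r + v²/(2a) = 72 with t_r = 1.9 s and a = 7.840 m/s².
So v² + 29.792 v − 1128.96 = 0.
Positive root: v = −a·t_r + √((a·t_r)² + 2a·d) = −14.896 + √(221.891 + 1128.96) = 21.8579 m/s.
21.8579 m/s × 3.6 = 78.688 km/h.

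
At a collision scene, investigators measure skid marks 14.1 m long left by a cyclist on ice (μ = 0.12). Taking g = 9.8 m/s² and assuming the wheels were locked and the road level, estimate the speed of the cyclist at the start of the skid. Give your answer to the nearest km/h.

Initial speed ≈ 21 km/h

Deceleration a = μg = 0.12 × 9.8 = 1.176 m/s².
v = √(2a·d) = √(2 × 1.176 × 14.1) = √33.163 = 5.7587 m/s.
= 5.7587 × 3.6 = 20.731 km/h.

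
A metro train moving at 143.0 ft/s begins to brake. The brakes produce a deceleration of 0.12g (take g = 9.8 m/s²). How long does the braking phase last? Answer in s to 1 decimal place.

143 ft/s × 0.3048 = 43.5864 m/s.
a = 0.12 × 9.8 = 1.176 m/s².
Braking time = v/a = 43.5864 / 1.176 = 37.063 s.

Braking time ≈ 37.1 s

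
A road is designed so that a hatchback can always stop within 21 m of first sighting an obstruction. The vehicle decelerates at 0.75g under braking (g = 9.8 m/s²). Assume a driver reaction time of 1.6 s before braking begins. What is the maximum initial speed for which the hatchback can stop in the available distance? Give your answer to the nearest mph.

Maximum speed ≈ 21 mph

a = 0.75 × 9.8 = 7.350 m/s².
Stopping distance: v·t_r + v²/(2a) = 21 with t_r = 1.6 s and a = 7.350 m/s².
So v² + 23.520 v − 308.70 = 0.
Positive root: v = −a·t_r + √((a·t_r)² + 2a·d) = −11.760 + √(138.298 + 308.70) = 9.3823 m/s.
9.3823 m/s ÷ 0.44704 = 20.988 mph.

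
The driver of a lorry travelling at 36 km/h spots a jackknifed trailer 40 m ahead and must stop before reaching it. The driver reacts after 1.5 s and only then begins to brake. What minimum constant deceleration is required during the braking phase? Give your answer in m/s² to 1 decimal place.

36 km/h ÷ 3.6 = 10.0000 m/s.
Distance covered during reaction = 10.0000 × 1.5 = 15.000 m.
Distance available for braking: 40 − 15.000 = 25.000 m.
v² = 2a·d ⇒ a = v²/(2d) = 10.0000² / (2 × 25.000) = 100.000 / 50.000 = 2.0000 m/s².

Required deceleration ≈ 2.0 m/s²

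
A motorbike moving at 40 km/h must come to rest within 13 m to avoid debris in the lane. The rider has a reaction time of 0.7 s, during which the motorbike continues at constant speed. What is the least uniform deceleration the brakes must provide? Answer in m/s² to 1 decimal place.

40 km/h ÷ 3.6 = 11.1111 m/s.
Distance covered during reaction = 11.1111 × 0.7 = 7.778 m.
Distance available for braking: 13 − 7.778 = 5.222 m.
v² = 2a·d ⇒ a = v²/(2d) = 11.1111² / (2 × 5.222) = 123.457 / 10.444 = 11.8209 m/s².

Required deceleration ≈ 11.8 m/s²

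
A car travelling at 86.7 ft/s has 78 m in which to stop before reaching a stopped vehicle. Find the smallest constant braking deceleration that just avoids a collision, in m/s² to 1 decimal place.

86.7 ft/s × 0.3048 = 26.4262 m/s.
v² = 2a·d ⇒ a = v²/(2d) = 26.4262² / (2 × 78.000) = 698.344 / 156.000 = 4.4766 m/s².

Required deceleration ≈ 4.5 m/s²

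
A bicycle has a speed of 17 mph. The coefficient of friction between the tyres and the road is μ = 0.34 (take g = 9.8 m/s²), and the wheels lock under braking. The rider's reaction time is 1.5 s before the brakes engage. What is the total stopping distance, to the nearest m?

Total stopping distance ≈ 20 m

17 mph × 0.44704 = 7.5997 m/s.
a = μg = 0.34 × 9.8 = 3.332 m/s².
Reaction distance = v·t_r = 7.5997 × 1.5 = 11.400 m.
Braking distance = v²/(2a) = 7.5997² / (2 × 3.332) = 57.755 / 6.664 = 8.667 m.
Total = 11.400 + 8.667 = 20.067 m.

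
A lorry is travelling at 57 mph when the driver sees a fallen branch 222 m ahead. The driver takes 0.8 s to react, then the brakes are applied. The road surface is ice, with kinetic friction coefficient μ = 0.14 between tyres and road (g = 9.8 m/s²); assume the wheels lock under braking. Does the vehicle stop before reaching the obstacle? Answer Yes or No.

57 mph × 0.44704 = 25.4813 m/s.
a = μg = 0.14 × 9.8 = 1.372 m/s².
Reaction distance = 25.4813 × 0.8 = 20.385 m.
Braking distance = v²/(2a) = 649.297 / 2.744 = 236.624 m.
Total stopping distance = 20.385 + 236.624 = 257.009 m, vs 222 m available — it cannot stop in time and overshoots by 257.009 − 222 = 35.009 m.

No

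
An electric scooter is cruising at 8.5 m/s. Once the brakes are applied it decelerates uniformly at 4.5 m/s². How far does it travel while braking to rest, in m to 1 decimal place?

Braking distance = v²/(2a) = 8.5000² / (2 × 4.500) = 72.250 / 9.000 = 8.028 m.

Braking distance ≈ 8.0 m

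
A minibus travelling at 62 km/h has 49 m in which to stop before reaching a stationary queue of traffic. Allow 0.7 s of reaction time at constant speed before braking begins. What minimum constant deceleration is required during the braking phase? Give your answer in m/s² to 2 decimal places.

62 km/h ÷ 3.6 = 17.2222 m/s.
Distance covered during reaction = 17.2222 × 0.7 = 12.056 m.
Distance available for braking: 49 − 12.056 = 36.944 m.
v² = 2a·d ⇒ a = v²/(2d) = 17.2222² / (2 × 36.944) = 296.604 / 73.888 = 4.0142 m/s².

Required deceleration ≈ 4.01 m/s²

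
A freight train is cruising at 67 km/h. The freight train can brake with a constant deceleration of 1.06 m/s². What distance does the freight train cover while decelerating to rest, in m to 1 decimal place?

Braking distance ≈ 163.4 m

67 km/h ÷ 3.6 = 18.6111 m/s.
Braking distance = v²/(2a) = 18.6111² / (2 × 1.060) = 346.373 / 2.120 = 163.383 m.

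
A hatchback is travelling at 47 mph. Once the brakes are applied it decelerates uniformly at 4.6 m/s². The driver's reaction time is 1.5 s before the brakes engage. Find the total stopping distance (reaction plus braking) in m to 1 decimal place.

Total stopping distance ≈ 79.5 m

47 mph × 0.44704 = 21.0109 m/s.
Reaction distance = v·t_r = 21.0109 × 1.5 = 31.516 m.
Braking distance = v²/(2a) = 21.0109² / (2 × 4.600) = 441.458 / 9.200 = 47.985 m.
Total = 31.516 + 47.985 = 79.501 m.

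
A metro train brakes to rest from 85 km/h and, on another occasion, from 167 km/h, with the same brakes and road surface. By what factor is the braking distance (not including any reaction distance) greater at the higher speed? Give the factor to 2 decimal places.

Factor ≈ 3.86

Braking distance d = v²/(2a), so with a fixed, d ∝ v².
Factor = (167/85)² = 1.9647² = 3.8600.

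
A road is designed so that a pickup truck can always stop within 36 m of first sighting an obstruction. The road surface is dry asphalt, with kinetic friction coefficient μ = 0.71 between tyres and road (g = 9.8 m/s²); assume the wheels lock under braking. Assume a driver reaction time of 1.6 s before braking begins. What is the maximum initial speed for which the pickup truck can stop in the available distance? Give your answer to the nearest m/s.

a = μg = 0.71 × 9.8 = 6.958 m/s².
Stopping distance: v·t_r + v²/(2a) = 36 with t_r = 1.6 s and a = 6.958 m/s².
So v² + 22.266 v − 500.98 = 0.
Positive root: v = −a·t_r + √((a·t_r)² + 2a·d) = −11.133 + √(123.944 + 500.98) = 13.8655 m/s.

Maximum speed ≈ 14 m/s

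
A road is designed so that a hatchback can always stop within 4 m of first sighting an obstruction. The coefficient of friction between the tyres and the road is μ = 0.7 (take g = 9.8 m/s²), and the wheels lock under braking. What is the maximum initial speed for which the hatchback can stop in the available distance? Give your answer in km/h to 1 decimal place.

Maximum speed ≈ 26.7 km/h

a = μg = 0.7 × 9.8 = 6.860 m/s².
v²/(2a) = d ⇒ v = √(2 × 6.860 × 4) = √54.88 = 7.4081 m/s.
7.4081 m/s × 3.6 = 26.669 km/h.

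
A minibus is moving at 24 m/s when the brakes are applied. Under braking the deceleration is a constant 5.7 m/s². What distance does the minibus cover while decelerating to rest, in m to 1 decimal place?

Braking distance = v²/(2a) = 24.0000² / (2 × 5.700) = 576.000 / 11.400 = 50.526 m.

Braking distance ≈ 50.5 m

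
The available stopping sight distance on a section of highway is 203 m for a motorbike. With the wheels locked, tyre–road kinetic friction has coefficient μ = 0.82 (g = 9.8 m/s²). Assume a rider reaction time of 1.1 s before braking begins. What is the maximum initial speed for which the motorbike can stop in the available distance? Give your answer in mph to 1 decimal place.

Maximum speed ≈ 109.5 mph

a = μg = 0.82 × 9.8 = 8.036 m/s².
Stopping distance: v·t_r + v²/(2a) = 203 with t_r = 1.1 s and a = 8.036 m/s².
So v² + 17.679 v − 3262.62 = 0.
Positive root: v = −a·t_r + √((a·t_r)² + 2a·d) = −8.840 + √(78.146 + 3262.62) = 48.9594 m/s.
48.9594 m/s ÷ 0.44704 = 109.519 mph.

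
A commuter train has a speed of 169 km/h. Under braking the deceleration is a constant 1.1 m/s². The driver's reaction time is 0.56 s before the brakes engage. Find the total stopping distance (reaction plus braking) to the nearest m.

Total stopping distance ≈ 1028 m

169 km/h ÷ 3.6 = 46.9444 m/s.
Reaction distance = v·t_r = 46.9444 × 0.56 = 26.289 m.
Braking distance = v²/(2a) = 46.9444² / (2 × 1.100) = 2203.777 / 2.200 = 1001.717 m.
Total = 26.289 + 1001.717 = 1028.006 m.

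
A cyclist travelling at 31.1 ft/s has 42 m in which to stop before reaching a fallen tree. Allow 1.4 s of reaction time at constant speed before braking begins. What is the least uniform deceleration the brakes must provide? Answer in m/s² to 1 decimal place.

Required deceleration ≈ 1.6 m/s²

31.1 ft/s × 0.3048 = 9.4793 m/s.
Distance covered during reaction = 9.4793 × 1.4 = 13.271 m.
Distance available for braking: 42 − 13.271 = 28.729 m.
v² = 2a·d ⇒ a = v²/(2d) = 9.4793² / (2 × 28.729) = 89.857 / 57.458 = 1.5639 m/s².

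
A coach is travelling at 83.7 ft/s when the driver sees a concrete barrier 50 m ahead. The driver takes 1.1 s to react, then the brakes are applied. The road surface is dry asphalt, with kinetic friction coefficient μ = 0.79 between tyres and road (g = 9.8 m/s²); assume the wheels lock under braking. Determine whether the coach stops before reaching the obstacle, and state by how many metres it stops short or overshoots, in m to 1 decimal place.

83.7 ft/s × 0.3048 = 25.5118 m/s.
a = μg = 0.79 × 9.8 = 7.742 m/s².
Reaction distance = 25.5118 × 1.1 = 28.063 m.
Braking distance = v²/(2a) = 650.852 / 15.484 = 42.034 m.
Total stopping distance = 28.063 + 42.034 = 70.097 m, vs 50 m available — it cannot stop in time and overshoots by 70.097 − 50 = 20.097 m.

No — it overshoots by 20.1 m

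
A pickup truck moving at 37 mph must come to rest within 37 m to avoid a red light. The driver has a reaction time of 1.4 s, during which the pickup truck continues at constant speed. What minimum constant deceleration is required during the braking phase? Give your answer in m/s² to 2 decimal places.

Required deceleration ≈ 9.88 m/s²

37 mph × 0.44704 = 16.5405 m/s.
Distance covered during reaction = 16.5405 × 1.4 = 23.157 m.
Distance available for braking: 37 − 23.157 = 13.843 m.
v² = 2a·d ⇒ a = v²/(2d) = 16.5405² / (2 × 13.843) = 273.588 / 27.686 = 9.8818 m/s².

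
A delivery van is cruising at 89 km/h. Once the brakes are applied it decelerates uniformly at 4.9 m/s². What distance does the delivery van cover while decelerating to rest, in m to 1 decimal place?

89 km/h ÷ 3.6 = 24.7222 m/s.
Braking distance = v²/(2a) = 24.7222² / (2 × 4.900) = 611.187 / 9.800 = 62.366 m.

Braking distance ≈ 62.4 m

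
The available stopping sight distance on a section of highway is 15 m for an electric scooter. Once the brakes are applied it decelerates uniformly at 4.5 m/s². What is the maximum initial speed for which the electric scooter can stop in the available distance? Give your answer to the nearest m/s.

Maximum speed ≈ 12 m/s

v²/(2a) = d ⇒ v = √(2 × 4.500 × 15) = √135.00 = 11.6190 m/s.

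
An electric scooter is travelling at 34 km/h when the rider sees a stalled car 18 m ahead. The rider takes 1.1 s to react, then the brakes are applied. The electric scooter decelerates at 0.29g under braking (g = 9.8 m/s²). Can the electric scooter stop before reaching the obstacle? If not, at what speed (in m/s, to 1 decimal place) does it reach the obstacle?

34 km/h ÷ 3.6 = 9.4444 m/s.
a = 0.29 × 9.8 = 2.842 m/s².
Reaction distance = 9.4444 × 1.1 = 10.389 m.
Braking distance needed to stop: v²/(2a) = 89.197 / 5.684 = 15.693 m, so total needed = 10.389 + 15.693 = 26.082 m > 18 m — it cannot stop.
Distance remaining when braking begins: 18 − 10.389 = 7.611 m.
v² = v₀² − 2a·d = 89.197 − 2 × 2.842 × 7.611 = 45.936 m²/s².
v = √45.936 = 6.778 m/s.

No — it strikes the obstacle at 6.8 m/s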